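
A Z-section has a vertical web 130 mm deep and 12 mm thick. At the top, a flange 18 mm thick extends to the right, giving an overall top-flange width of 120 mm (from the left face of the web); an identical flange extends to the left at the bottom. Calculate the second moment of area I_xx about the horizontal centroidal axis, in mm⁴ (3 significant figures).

I_xx ≈ 1.45 × 10⁷ mm⁴

Split into non-overlapping primitives; take the origin at the lower-left of the bounding box.
Web: 12 × 130, A = 1 560 mm², y = 65 mm, Ī = 2 197 000 mm⁴.
Top flange (beyond web): 108 × 18, A = 1 944 mm², y = 121 mm, Ī = 52 488 mm⁴.
Bottom flange (beyond web): 108 × 18, A = 1 944 mm², y = 9 mm, Ī = 52 488 mm⁴.
Centroid: ȳ = ΣA·y / ΣA = 65 mm.
Transfer each piece to the horizontal centroidal axis using Ī + A·d² with d = y − 65:
  web: d = 0 mm → contributes +2 197 000 mm⁴
  top flange (beyond web): d = 56 mm → contributes +6 148 872 mm⁴
  bottom flange (beyond web): d = -56 mm → contributes +6 148 872 mm⁴
Total I = 14 494 744 mm⁴.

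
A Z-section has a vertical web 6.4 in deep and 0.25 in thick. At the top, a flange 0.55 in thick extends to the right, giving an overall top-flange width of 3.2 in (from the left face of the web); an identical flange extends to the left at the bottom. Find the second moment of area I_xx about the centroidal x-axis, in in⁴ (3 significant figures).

I_xx ≈ 33.3 in⁴

Treat the section as a set of non-overlapping primitives; coordinates are from the bounding-box lower-left.
Web: 0.25 × 6.4, A = 1.6 in², y = 3.2 in, Ī = 5.4613 in⁴.
Top flange (beyond web): 2.95 × 0.55, A = 1.6225 in², y = 6.125 in, Ī = 0.040901 in⁴.
Bottom flange (beyond web): 2.95 × 0.55, A = 1.6225 in², y = 0.275 in, Ī = 0.040901 in⁴.
Centroid: ȳ = ΣA·y / ΣA = 3.2 in.
Transfer each piece to the centroidal x-axis using Ī + A·d² with d = y − 3.2:
  web: d = 0 in → contributes +5.4613 in⁴
  top flange (beyond web): d = 2.925 in → contributes +13.922 in⁴
  bottom flange (beyond web): d = -2.925 in → contributes +13.922 in⁴
Total I = 33.306 in⁴.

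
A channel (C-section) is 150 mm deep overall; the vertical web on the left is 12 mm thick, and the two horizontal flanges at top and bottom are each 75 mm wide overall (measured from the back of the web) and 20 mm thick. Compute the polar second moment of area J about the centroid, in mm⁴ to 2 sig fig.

Split into non-overlapping primitives; take the origin at the lower-left of the bounding box.
Web: 12 × 150, A = 1 800 mm², y = 75 mm, Ī = 3 375 000 mm⁴.
Top flange (beyond web): 63 × 20, A = 1 260 mm², y = 140 mm, Ī = 42 000 mm⁴.
Bottom flange (beyond web): 63 × 20, A = 1 260 mm², y = 10 mm, Ī = 42 000 mm⁴.
By symmetry the centroid is at mid-height, ȳ = 75 mm.
Transfer each piece to the centroidal x-axis using Ī + A·d² with d = y − 75:
  web: d = 0 mm → contributes +3 375 000 mm⁴
  top flange (beyond web): d = 65 mm → contributes +5 365 500 mm⁴
  bottom flange (beyond web): d = -65 mm → contributes +5 365 500 mm⁴
Total I = 14 106 000 mm⁴.
For the y-axis: x̄ = 27.88 mm.
Repeating about the centroidal y-axis gives I_y = 2 331 653 mm⁴.
Polar second moment: J = I_x + I_y = 16 437 653 mm⁴.

J ≈ 1.6 × 10⁷ mm⁴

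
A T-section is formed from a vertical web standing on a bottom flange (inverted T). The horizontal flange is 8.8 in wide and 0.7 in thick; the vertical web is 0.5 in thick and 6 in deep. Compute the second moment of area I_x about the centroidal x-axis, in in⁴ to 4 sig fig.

I_x ≈ 31.89 in⁴

Split into non-overlapping primitives; take the origin at the lower-left of the bounding box.
Flange: 8.8 × 0.7, A = 6.16 in², y = 0.35 in, Ī = 0.251533 in⁴.
Web: 0.5 × 6, A = 3 in², y = 3.7 in, Ī = 9 in⁴.
Centroid: ȳ = ΣA·y / ΣA = 1.44716 in.
Transfer each piece to the centroidal x-axis using Ī + A·d² with d = y − 1.44716:
  flange: d = -1.09716 in → contributes +7.66672 in⁴
  web: d = 2.25284 in → contributes +24.2258 in⁴
Total I = 31.8926 in⁴.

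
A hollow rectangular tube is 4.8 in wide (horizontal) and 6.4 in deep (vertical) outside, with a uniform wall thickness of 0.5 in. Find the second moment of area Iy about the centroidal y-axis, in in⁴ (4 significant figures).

Iy ≈ 34.29 in⁴

Split into non-overlapping primitives; take the origin at the lower-left of the bounding box.
Outer rectangle: 4.8 × 6.4, A = 30.72 in², x = 2.4 in, Ī = 58.9824 in⁴.
Inner void (subtracted): 3.8 × 5.4, A = 20.52 in², x = 2.4 in, Ī = 24.6924 in⁴.
By symmetry the centroid is at mid-width, x̄ = 2.4 in.
All pieces are centred on the centroidal y-axis, so I = ΣĪ (holes subtracted) = 34.29 in⁴.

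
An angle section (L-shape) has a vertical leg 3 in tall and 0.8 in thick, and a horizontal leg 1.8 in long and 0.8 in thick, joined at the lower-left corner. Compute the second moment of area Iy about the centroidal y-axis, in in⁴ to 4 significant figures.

Treat the section as a set of non-overlapping primitives; coordinates are from the bounding-box lower-left.
Vertical leg: 0.8 × 3, A = 2.4 in², x = 0.4 in, Ī = 0.128 in⁴.
Horizontal leg (remainder): 1 × 0.8, A = 0.8 in², x = 1.3 in, Ī = 0.0666667 in⁴.
Centroid: x̄ = ΣA·x / ΣA = 0.625 in.
Transfer each piece to the centroidal y-axis using Ī + A·d² with d = x − 0.625:
  vertical leg: d = -0.225 in → contributes +0.2495 in⁴
  horizontal leg (remainder): d = 0.675 in → contributes +0.431167 in⁴
Total I = 0.680667 in⁴.

Iy ≈ 0.6807 in⁴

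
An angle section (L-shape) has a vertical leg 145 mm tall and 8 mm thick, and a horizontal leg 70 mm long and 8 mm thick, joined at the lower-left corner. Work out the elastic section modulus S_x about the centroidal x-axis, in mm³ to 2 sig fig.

Decompose the section into non-overlapping parts with the origin at the bottom-left of its bounding rectangle.
Vertical leg: 8 × 145, A = 1 160 mm², y = 72.5 mm, Ī = 2 032 417 mm⁴.
Horizontal leg (remainder): 62 × 8, A = 496 mm², y = 4 mm, Ī = 2 645 mm⁴.
Centroid: ȳ = ΣA·y / ΣA = 51.98 mm.
Transfer each piece to the centroidal x-axis using Ī + A·d² with d = y − 51.98:
  vertical leg: d = 20.52 mm → contributes +2 520 711 mm⁴
  horizontal leg (remainder): d = -47.98 mm → contributes +1 144 624 mm⁴
Total I = 3 665 336 mm⁴.
Extreme fibre distance c = 93.02 mm; S = I/c = 39 405 mm³.

S_x ≈ 3.9 × 10⁴ mm³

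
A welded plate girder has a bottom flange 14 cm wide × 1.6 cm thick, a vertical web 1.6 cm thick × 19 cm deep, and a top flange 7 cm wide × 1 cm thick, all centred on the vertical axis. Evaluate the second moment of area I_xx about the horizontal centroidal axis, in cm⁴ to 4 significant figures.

I_xx ≈ 3564 cm⁴

Treat the section as a set of non-overlapping primitives; coordinates are from the bounding-box lower-left.
Bottom plate: 14 × 1.6, A = 22.4 cm², y = 0.8 cm, Ī = 4.77867 cm⁴.
Web plate: 1.6 × 19, A = 30.4 cm², y = 11.1 cm, Ī = 914.533 cm⁴.
Top plate: 7 × 1, A = 7 cm², y = 21.1 cm, Ī = 0.583333 cm⁴.
Centroid: ȳ = ΣA·y / ΣA = 8.41237 cm.
Transfer each piece to the horizontal centroidal axis using Ī + A·d² with d = y − 8.41237:
  bottom plate: d = -7.61237 cm → contributes +1302.82 cm⁴
  web plate: d = 2.68763 cm → contributes +1134.12 cm⁴
  top plate: d = 12.6876 cm → contributes +1127.41 cm⁴
Total I = 3564.36 cm⁴.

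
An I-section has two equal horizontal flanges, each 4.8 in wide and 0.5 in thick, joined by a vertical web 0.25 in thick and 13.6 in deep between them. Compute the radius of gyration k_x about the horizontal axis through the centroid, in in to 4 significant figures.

k_x ≈ 5.958 in

Decompose the section into non-overlapping parts with the origin at the bottom-left of its bounding rectangle.
Bottom flange: 4.8 × 0.5, A = 2.4 in², y = 0.25 in, Ī = 0.05 in⁴.
Web: 0.25 × 13.6, A = 3.4 in², y = 7.3 in, Ī = 52.4053 in⁴.
Top flange: 4.8 × 0.5, A = 2.4 in², y = 14.35 in, Ī = 0.05 in⁴.
By symmetry the centroid is at mid-height, ȳ = 7.3 in.
Transfer each piece to the horizontal axis through the centroid using Ī + A·d² with d = y − 7.3:
  bottom flange: d = -7.05 in → contributes +119.336 in⁴
  web: d = 0 in → contributes +52.4053 in⁴
  top flange: d = 7.05 in → contributes +119.336 in⁴
Total I = 291.077 in⁴.
Radius of gyration: k = √(I/A) = √(291.077 / 8.2) = 5.95796 in.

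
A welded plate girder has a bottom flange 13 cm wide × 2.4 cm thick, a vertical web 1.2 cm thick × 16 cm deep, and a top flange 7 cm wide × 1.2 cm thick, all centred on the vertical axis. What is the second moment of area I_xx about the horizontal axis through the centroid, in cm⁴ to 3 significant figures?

I_xx ≈ 2900 cm⁴

Treat the section as a set of non-overlapping primitives; coordinates are from the bounding-box lower-left.
Bottom plate: 13 × 2.4, A = 31.2 cm², y = 1.2 cm, Ī = 14.976 cm⁴.
Web plate: 1.2 × 16, A = 19.2 cm², y = 10.4 cm, Ī = 409.6 cm⁴.
Top plate: 7 × 1.2, A = 8.4 cm², y = 19 cm, Ī = 1.008 cm⁴.
Centroid: ȳ = ΣA·y / ΣA = 6.7469 cm.
Transfer each piece to the horizontal axis through the centroid using Ī + A·d² with d = y − 6.7469:
  bottom plate: d = -5.5469 cm → contributes +974.95 cm⁴
  web plate: d = 3.6531 cm → contributes +665.82 cm⁴
  top plate: d = 12.253 cm → contributes +1262.2 cm⁴
Total I = 2902.9 cm⁴.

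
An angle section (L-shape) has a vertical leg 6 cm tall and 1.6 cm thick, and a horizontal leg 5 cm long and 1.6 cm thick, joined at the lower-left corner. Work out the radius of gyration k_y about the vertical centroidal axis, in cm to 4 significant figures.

k_y ≈ 1.388 cm

Split into non-overlapping primitives; take the origin at the lower-left of the bounding box.
Vertical leg: 1.6 × 6, A = 9.6 cm², x = 0.8 cm, Ī = 2.048 cm⁴.
Horizontal leg (remainder): 3.4 × 1.6, A = 5.44 cm², x = 3.3 cm, Ī = 5.24053 cm⁴.
Centroid: x̄ = ΣA·x / ΣA = 1.70426 cm.
Transfer each piece to the vertical centroidal axis using Ī + A·d² with d = x − 1.70426:
  vertical leg: d = -0.904255 cm → contributes +9.89771 cm⁴
  horizontal leg (remainder): d = 1.59574 cm → contributes +19.093 cm⁴
Total I = 28.9907 cm⁴.
Radius of gyration: k = √(I/A) = √(28.9907 / 15.04) = 1.38837 cm.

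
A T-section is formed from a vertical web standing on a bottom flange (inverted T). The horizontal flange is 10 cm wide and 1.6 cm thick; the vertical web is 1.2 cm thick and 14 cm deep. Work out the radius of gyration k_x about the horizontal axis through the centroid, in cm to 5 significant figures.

Treat the section as a set of non-overlapping primitives; coordinates are from the bounding-box lower-left.
Flange: 10 × 1.6, A = 16 cm², y = 0.8 cm, Ī = 3.413333 cm⁴.
Web: 1.2 × 14, A = 16.8 cm², y = 8.6 cm, Ī = 274.4 cm⁴.
Centroid: ȳ = ΣA·y / ΣA = 4.795122 cm.
Transfer each piece to the horizontal axis through the centroid using Ī + A·d² with d = y − 4.795122:
  flange: d = -3.995122 cm → contributes +258.7893 cm⁴
  web: d = 3.804878 cm → contributes +517.6152 cm⁴
Total I = 776.4046 cm⁴.
Radius of gyration: k = √(I/A) = √(776.4046 / 32.8) = 4.865272 cm.

k_x ≈ 4.8653 cm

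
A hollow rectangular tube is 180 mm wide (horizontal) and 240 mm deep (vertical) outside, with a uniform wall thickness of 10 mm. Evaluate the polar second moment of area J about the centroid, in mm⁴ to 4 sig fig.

J ≈ 1.069 × 10⁸ mm⁴

Decompose the section into non-overlapping parts with the origin at the bottom-left of its bounding rectangle.
Outer rectangle: 180 × 240, A = 43 200 mm², y = 120 mm, Ī = 207 360 000 mm⁴.
Inner void (subtracted): 160 × 220, A = 35 200 mm², y = 120 mm, Ī = 141 973 333 mm⁴.
By symmetry the centroid is at mid-height, ȳ = 120 mm.
All pieces are centred on the centroidal x-axis, so I = ΣĪ (holes subtracted) = 65 386 667 mm⁴.
Repeating about the centroidal y-axis gives I_y = 41 546 667 mm⁴.
Polar second moment: J = I_x + I_y = 106 933 333 mm⁴.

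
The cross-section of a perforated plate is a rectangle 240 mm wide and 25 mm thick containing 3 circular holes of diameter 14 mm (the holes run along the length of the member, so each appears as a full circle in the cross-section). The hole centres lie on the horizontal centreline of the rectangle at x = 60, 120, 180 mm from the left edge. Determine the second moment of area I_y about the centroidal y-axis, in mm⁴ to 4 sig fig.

Decompose the section into non-overlapping parts with the origin at the bottom-left of its bounding rectangle.
Plate: 240 × 25, A = 6 000 mm², x = 120 mm, Ī = 28 800 000 mm⁴.
Hole 1 (subtracted): ⌀14, A = 153.938 mm², x = 60 mm, Ī = 1885.74 mm⁴.
Hole 2 (subtracted): ⌀14, A = 153.938 mm², x = 120 mm, Ī = 1885.74 mm⁴.
Hole 3 (subtracted): ⌀14, A = 153.938 mm², x = 180 mm, Ī = 1885.74 mm⁴.
By symmetry the centroid is at mid-width, x̄ = 120 mm.
Transfer each piece to the centroidal y-axis using Ī + A·d² with d = x − 120:
  plate: d = 0 mm → contributes +28 800 000 mm⁴
  hole 1: d = -60 mm → contributes −556 063 mm⁴
  hole 2: d = 0 mm → contributes −1885.74 mm⁴
  hole 3: d = 60 mm → contributes −556 063 mm⁴
Total I = 27 685 989 mm⁴.

I_y ≈ 2.769 × 10⁷ mm⁴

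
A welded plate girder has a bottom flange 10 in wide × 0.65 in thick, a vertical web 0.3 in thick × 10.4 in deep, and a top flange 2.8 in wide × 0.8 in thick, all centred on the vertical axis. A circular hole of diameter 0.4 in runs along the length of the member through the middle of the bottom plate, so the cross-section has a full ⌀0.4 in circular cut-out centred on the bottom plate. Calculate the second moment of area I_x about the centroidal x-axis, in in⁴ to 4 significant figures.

Split into non-overlapping primitives; take the origin at the lower-left of the bounding box.
Bottom plate: 10 × 0.65, A = 6.5 in², y = 0.325 in, Ī = 0.228854 in⁴.
Web plate: 0.3 × 10.4, A = 3.12 in², y = 5.85 in, Ī = 28.1216 in⁴.
Top plate: 2.8 × 0.8, A = 2.24 in², y = 11.45 in, Ī = 0.119467 in⁴.
Hole (subtracted): ⌀0.4, A = 0.125664 in², y = 0.325 in, Ī = 0.00125664 in⁴.
Centroid: ȳ = ΣA·y / ΣA = 3.9177 in.
Transfer each piece to the centroidal x-axis using Ī + A·d² with d = y − 3.9177:
  bottom plate: d = -3.5927 in → contributes +84.1278 in⁴
  web plate: d = 1.9323 in → contributes +39.771 in⁴
  top plate: d = 7.5323 in → contributes +127.207 in⁴
  hole: d = -3.5927 in → contributes −1.62326 in⁴
Total I = 249.482 in⁴.

I_x ≈ 249.5 in⁴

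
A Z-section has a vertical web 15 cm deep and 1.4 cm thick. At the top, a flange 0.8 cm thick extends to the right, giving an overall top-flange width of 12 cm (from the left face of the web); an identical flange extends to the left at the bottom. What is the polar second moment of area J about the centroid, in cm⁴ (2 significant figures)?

J ≈ 2000 cm⁴

Split into non-overlapping primitives; take the origin at the lower-left of the bounding box.
Web: 1.4 × 15, A = 21 cm², y = 7.5 cm, Ī = 393.8 cm⁴.
Top flange (beyond web): 10.6 × 0.8, A = 8.48 cm², y = 14.6 cm, Ī = 0.4523 cm⁴.
Bottom flange (beyond web): 10.6 × 0.8, A = 8.48 cm², y = 0.4 cm, Ī = 0.4523 cm⁴.
Centroid: ȳ = ΣA·y / ΣA = 7.5 cm.
Transfer each piece to the centroidal x-axis using Ī + A·d² with d = y − 7.5:
  web: d = 0 cm → contributes +393.8 cm⁴
  top flange (beyond web): d = 7.1 cm → contributes +427.9 cm⁴
  bottom flange (beyond web): d = -7.1 cm → contributes +427.9 cm⁴
Total I = 1 250 cm⁴.
For the y-axis: x̄ = 11.3 cm.
Repeating about the centroidal y-axis gives I_y = 772.8 cm⁴.
Polar second moment: J = I_x + I_y = 2 022 cm⁴.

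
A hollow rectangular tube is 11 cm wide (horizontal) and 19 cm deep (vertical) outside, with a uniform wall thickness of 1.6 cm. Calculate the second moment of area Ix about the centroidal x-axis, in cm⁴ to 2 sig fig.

Decompose the section into non-overlapping parts with the origin at the bottom-left of its bounding rectangle.
Outer rectangle: 11 × 19, A = 209 cm², y = 9.5 cm, Ī = 6 287 cm⁴.
Inner void (subtracted): 7.8 × 15.8, A = 123.2 cm², y = 9.5 cm, Ī = 2 564 cm⁴.
By symmetry the centroid is at mid-height, ȳ = 9.5 cm.
All pieces are centred on the centroidal x-axis, so I = ΣĪ (holes subtracted) = 3 724 cm⁴.

Ix ≈ 3700 cm⁴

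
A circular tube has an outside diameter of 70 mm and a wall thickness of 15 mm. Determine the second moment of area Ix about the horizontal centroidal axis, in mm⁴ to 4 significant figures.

Decompose the section into non-overlapping parts with the origin at the bottom-left of its bounding rectangle.
Outer circle: ⌀70, A = 3848.45 mm², y = 35 mm, Ī = 1 178 588 mm⁴.
Bore (subtracted): ⌀40, A = 1256.64 mm², y = 35 mm, Ī = 125 664 mm⁴.
By symmetry the centroid is at mid-height, ȳ = 35 mm.
All pieces are centred on the horizontal centroidal axis, so I = ΣĪ (holes subtracted) = 1 052 924 mm⁴.

Ix ≈ 1.053 × 10⁶ mm⁴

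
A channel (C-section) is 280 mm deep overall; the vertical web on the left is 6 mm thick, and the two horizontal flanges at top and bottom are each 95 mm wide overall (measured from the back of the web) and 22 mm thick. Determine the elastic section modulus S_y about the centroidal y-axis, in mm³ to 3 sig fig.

Treat the section as a set of non-overlapping primitives; coordinates are from the bounding-box lower-left.
Web: 6 × 280, A = 1 680 mm², x = 3 mm, Ī = 5 040 mm⁴.
Top flange (beyond web): 89 × 22, A = 1 958 mm², x = 50.5 mm, Ī = 1 292 443 mm⁴.
Bottom flange (beyond web): 89 × 22, A = 1 958 mm², x = 50.5 mm, Ī = 1 292 443 mm⁴.
Centroid: x̄ = ΣA·x / ΣA = 36.24 mm.
Transfer each piece to the centroidal y-axis using Ī + A·d² with d = x − 36.24:
  web: d = -33.24 mm → contributes +1 861 247 mm⁴
  top flange (beyond web): d = 14.26 mm → contributes +1 690 608 mm⁴
  bottom flange (beyond web): d = 14.26 mm → contributes +1 690 608 mm⁴
Total I = 5 242 464 mm⁴.
Extreme fibre distance c = 58.76 mm; S = I/c = 89 218 mm³.

S_y ≈ 8.92 × 10⁴ mm³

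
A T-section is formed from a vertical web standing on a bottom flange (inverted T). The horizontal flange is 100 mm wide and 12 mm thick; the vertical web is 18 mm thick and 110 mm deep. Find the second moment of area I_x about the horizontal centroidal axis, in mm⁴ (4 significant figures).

I_x ≈ 4.791 × 10⁶ mm⁴

Break the section into simple shapes (no overlaps), measuring from the bottom-left corner of the bounding box.
Flange: 100 × 12, A = 1 200 mm², y = 6 mm, Ī = 14 400 mm⁴.
Web: 18 × 110, A = 1 980 mm², y = 67 mm, Ī = 1 996 500 mm⁴.
Centroid: ȳ = ΣA·y / ΣA = 43.9811 mm.
Transfer each piece to the horizontal centroidal axis using Ī + A·d² with d = y − 43.9811:
  flange: d = -37.9811 mm → contributes +1 745 480 mm⁴
  web: d = 23.0189 mm → contributes +3 045 639 mm⁴
Total I = 4 791 119 mm⁴.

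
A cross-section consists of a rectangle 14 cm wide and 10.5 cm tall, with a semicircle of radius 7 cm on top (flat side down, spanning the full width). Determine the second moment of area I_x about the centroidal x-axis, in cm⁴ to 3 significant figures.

Treat the section as a set of non-overlapping primitives; coordinates are from the bounding-box lower-left.
Rectangular body: 14 × 10.5, A = 147 cm², y = 5.25 cm, Ī = 1350.6 cm⁴.
Semicircular cap: semicircle r = 7, A = 76.969 cm², y = 13.471 cm, Ī = 263.53 cm⁴.
Centroid: ȳ = ΣA·y / ΣA = 8.0752 cm.
Transfer each piece to the centroidal x-axis using Ī + A·d² with d = y − 8.0752:
  rectangular body: d = -2.8252 cm → contributes +2523.9 cm⁴
  semicircular cap: d = 5.3957 cm → contributes +2504.4 cm⁴
Total I = 5028.2 cm⁴.

I_x ≈ 5030 cm⁴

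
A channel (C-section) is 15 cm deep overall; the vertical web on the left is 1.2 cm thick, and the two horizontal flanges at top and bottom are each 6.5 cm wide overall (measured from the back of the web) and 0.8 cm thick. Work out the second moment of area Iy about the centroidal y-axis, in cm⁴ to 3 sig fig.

Break the section into simple shapes (no overlaps), measuring from the bottom-left corner of the bounding box.
Web: 1.2 × 15, A = 18 cm², x = 0.6 cm, Ī = 2.16 cm⁴.
Top flange (beyond web): 5.3 × 0.8, A = 4.24 cm², x = 3.85 cm, Ī = 9.9251 cm⁴.
Bottom flange (beyond web): 5.3 × 0.8, A = 4.24 cm², x = 3.85 cm, Ī = 9.9251 cm⁴.
Centroid: x̄ = ΣA·x / ΣA = 1.6408 cm.
Transfer each piece to the centroidal y-axis using Ī + A·d² with d = x − 1.6408:
  web: d = -1.0408 cm → contributes +21.658 cm⁴
  top flange (beyond web): d = 2.2092 cm → contributes +30.619 cm⁴
  bottom flange (beyond web): d = 2.2092 cm → contributes +30.619 cm⁴
Total I = 82.896 cm⁴.

Iy ≈ 82.9 cm⁴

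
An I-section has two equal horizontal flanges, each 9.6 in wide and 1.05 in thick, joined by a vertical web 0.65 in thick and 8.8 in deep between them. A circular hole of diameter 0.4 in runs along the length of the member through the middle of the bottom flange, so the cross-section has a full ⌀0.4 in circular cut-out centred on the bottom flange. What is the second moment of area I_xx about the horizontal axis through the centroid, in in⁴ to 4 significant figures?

I_xx ≈ 524.7 in⁴

Treat the section as a set of non-overlapping primitives; coordinates are from the bounding-box lower-left.
Bottom flange: 9.6 × 1.05, A = 10.08 in², y = 0.525 in, Ī = 0.9261 in⁴.
Web: 0.65 × 8.8, A = 5.72 in², y = 5.45 in, Ī = 36.9131 in⁴.
Top flange: 9.6 × 1.05, A = 10.08 in², y = 10.375 in, Ī = 0.9261 in⁴.
Hole (subtracted): ⌀0.4, A = 0.125664 in², y = 0.525 in, Ī = 0.00125664 in⁴.
Centroid: ȳ = ΣA·y / ΣA = 5.47403 in.
Transfer each piece to the horizontal axis through the centroid using Ī + A·d² with d = y − 5.47403:
  bottom flange: d = -4.94903 in → contributes +247.815 in⁴
  web: d = -0.0240307 in → contributes +36.9164 in⁴
  top flange: d = 4.90097 in → contributes +243.043 in⁴
  hole: d = -4.94903 in → contributes −3.07913 in⁴
Total I = 524.694 in⁴.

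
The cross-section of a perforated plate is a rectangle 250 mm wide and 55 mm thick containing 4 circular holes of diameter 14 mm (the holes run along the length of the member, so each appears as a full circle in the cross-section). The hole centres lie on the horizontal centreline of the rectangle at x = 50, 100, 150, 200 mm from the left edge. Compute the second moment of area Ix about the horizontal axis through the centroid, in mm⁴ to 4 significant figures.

Ix ≈ 3.459 × 10⁶ mm⁴

Treat the section as a set of non-overlapping primitives; coordinates are from the bounding-box lower-left.
Plate: 250 × 55, A = 13 750 mm², y = 27.5 mm, Ī = 3 466 146 mm⁴.
Hole 1 (subtracted): ⌀14, A = 153.938 mm², y = 27.5 mm, Ī = 1885.74 mm⁴.
Hole 2 (subtracted): ⌀14, A = 153.938 mm², y = 27.5 mm, Ī = 1885.74 mm⁴.
Hole 3 (subtracted): ⌀14, A = 153.938 mm², y = 27.5 mm, Ī = 1885.74 mm⁴.
Hole 4 (subtracted): ⌀14, A = 153.938 mm², y = 27.5 mm, Ī = 1885.74 mm⁴.
By symmetry the centroid is at mid-height, ȳ = 27.5 mm.
All pieces are centred on the horizontal axis through the centroid, so I = ΣĪ (holes subtracted) = 3 458 603 mm⁴.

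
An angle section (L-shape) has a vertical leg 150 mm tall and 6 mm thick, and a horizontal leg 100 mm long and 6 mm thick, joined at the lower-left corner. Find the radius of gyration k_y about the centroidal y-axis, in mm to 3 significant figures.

Treat the section as a set of non-overlapping primitives; coordinates are from the bounding-box lower-left.
Vertical leg: 6 × 150, A = 900 mm², x = 3 mm, Ī = 2 700 mm⁴.
Horizontal leg (remainder): 94 × 6, A = 564 mm², x = 53 mm, Ī = 415 292 mm⁴.
Centroid: x̄ = ΣA·x / ΣA = 22.262 mm.
Transfer each piece to the centroidal y-axis using Ī + A·d² with d = x − 22.262:
  vertical leg: d = -19.262 mm → contributes +336 632 mm⁴
  horizontal leg (remainder): d = 30.738 mm → contributes +948 163 mm⁴
Total I = 1 284 795 mm⁴.
Radius of gyration: k = √(I/A) = √(1 284 795 / 1 464) = 29.624 mm.

k_y ≈ 29.6 mm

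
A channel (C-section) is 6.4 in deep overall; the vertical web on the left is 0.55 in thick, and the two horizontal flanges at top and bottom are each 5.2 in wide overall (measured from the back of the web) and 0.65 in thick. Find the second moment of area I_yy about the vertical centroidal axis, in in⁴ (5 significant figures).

Break the section into simple shapes (no overlaps), measuring from the bottom-left corner of the bounding box.
Web: 0.55 × 6.4, A = 3.52 in², x = 0.275 in, Ī = 0.08873333 in⁴.
Top flange (beyond web): 4.65 × 0.65, A = 3.0225 in², x = 2.875 in, Ī = 5.446167 in⁴.
Bottom flange (beyond web): 4.65 × 0.65, A = 3.0225 in², x = 2.875 in, Ī = 5.446167 in⁴.
Centroid: x̄ = ΣA·x / ΣA = 1.918178 in.
Transfer each piece to the vertical centroidal axis using Ī + A·d² with d = x − 1.918178:
  web: d = -1.643178 in → contributes +9.592856 in⁴
  top flange (beyond web): d = 0.9568217 in → contributes +8.21329 in⁴
  bottom flange (beyond web): d = 0.9568217 in → contributes +8.21329 in⁴
Total I = 26.01944 in⁴.

I_yy ≈ 26.019 in⁴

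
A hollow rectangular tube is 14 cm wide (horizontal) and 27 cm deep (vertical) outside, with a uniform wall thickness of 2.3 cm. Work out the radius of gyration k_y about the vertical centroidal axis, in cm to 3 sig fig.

Decompose the section into non-overlapping parts with the origin at the bottom-left of its bounding rectangle.
Outer rectangle: 14 × 27, A = 378 cm², x = 7 cm, Ī = 6 174 cm⁴.
Inner void (subtracted): 9.4 × 22.4, A = 210.56 cm², x = 7 cm, Ī = 1550.4 cm⁴.
By symmetry the centroid is at mid-width, x̄ = 7 cm.
All pieces are centred on the vertical centroidal axis, so I = ΣĪ (holes subtracted) = 4623.6 cm⁴.
Radius of gyration: k = √(I/A) = √(4623.6 / 167.44) = 5.2548 cm.

k_y ≈ 5.25 cm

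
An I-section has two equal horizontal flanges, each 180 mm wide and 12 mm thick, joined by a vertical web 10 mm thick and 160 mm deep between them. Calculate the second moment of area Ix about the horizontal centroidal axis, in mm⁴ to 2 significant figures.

Treat the section as a set of non-overlapping primitives; coordinates are from the bounding-box lower-left.
Bottom flange: 180 × 12, A = 2 160 mm², y = 6 mm, Ī = 25 920 mm⁴.
Web: 10 × 160, A = 1 600 mm², y = 92 mm, Ī = 3 413 333 mm⁴.
Top flange: 180 × 12, A = 2 160 mm², y = 178 mm, Ī = 25 920 mm⁴.
By symmetry the centroid is at mid-height, ȳ = 92 mm.
Transfer each piece to the horizontal centroidal axis using Ī + A·d² with d = y − 92:
  bottom flange: d = -86 mm → contributes +16 001 280 mm⁴
  web: d = 0 mm → contributes +3 413 333 mm⁴
  top flange: d = 86 mm → contributes +16 001 280 mm⁴
Total I = 35 415 893 mm⁴.

Ix ≈ 3.5 × 10⁷ mm⁴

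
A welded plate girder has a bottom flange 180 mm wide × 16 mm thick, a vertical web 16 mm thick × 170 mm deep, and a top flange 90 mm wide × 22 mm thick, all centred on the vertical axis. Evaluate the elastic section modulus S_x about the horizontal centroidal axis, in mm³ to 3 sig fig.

S_x ≈ 4.18 × 10⁵ mm³

Decompose the section into non-overlapping parts with the origin at the bottom-left of its bounding rectangle.
Bottom plate: 180 × 16, A = 2 880 mm², y = 8 mm, Ī = 61 440 mm⁴.
Web plate: 16 × 170, A = 2 720 mm², y = 101 mm, Ī = 6 550 667 mm⁴.
Top plate: 90 × 22, A = 1 980 mm², y = 197 mm, Ī = 79 860 mm⁴.
Centroid: ȳ = ΣA·y / ΣA = 90.741 mm.
Transfer each piece to the horizontal centroidal axis using Ī + A·d² with d = y − 90.741:
  bottom plate: d = -82.741 mm → contributes +19 778 333 mm⁴
  web plate: d = 10.259 mm → contributes +6 836 915 mm⁴
  top plate: d = 106.26 mm → contributes +22 435 812 mm⁴
Total I = 49 051 060 mm⁴.
Extreme fibre distance c = 117.26 mm; S = I/c = 418 315 mm³.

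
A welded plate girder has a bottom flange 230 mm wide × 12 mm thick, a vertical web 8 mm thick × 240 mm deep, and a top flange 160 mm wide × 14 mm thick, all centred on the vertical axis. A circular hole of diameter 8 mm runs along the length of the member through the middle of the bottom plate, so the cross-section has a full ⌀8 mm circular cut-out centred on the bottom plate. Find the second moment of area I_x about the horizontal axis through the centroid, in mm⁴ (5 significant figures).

I_x ≈ 8.7962 × 10⁷ mm⁴

Break the section into simple shapes (no overlaps), measuring from the bottom-left corner of the bounding box.
Bottom plate: 230 × 12, A = 2 760 mm², y = 6 mm, Ī = 33 120 mm⁴.
Web plate: 8 × 240, A = 1 920 mm², y = 132 mm, Ī = 9 216 000 mm⁴.
Top plate: 160 × 14, A = 2 240 mm², y = 259 mm, Ī = 36586.67 mm⁴.
Hole (subtracted): ⌀8, A = 50.26548 mm², y = 6 mm, Ī = 201.0619 mm⁴.
Centroid: ȳ = ΣA·y / ΣA = 123.7105 mm.
Transfer each piece to the horizontal axis through the centroid using Ī + A·d² with d = y − 123.7105:
  bottom plate: d = -117.7105 mm → contributes +38 275 033 mm⁴
  web plate: d = 8.289483 mm → contributes +9 347 934 mm⁴
  top plate: d = 135.2895 mm → contributes +41 035 854 mm⁴
  hole: d = -117.7105 mm → contributes −696667.8 mm⁴
Total I = 87 962 153 mm⁴.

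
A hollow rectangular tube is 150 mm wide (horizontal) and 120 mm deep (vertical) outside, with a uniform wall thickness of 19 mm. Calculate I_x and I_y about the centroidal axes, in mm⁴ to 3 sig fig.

Split into non-overlapping primitives; take the origin at the lower-left of the bounding box.
Outer rectangle: 150 × 120, A = 18 000 mm², y = 60 mm, Ī = 21 600 000 mm⁴.
Inner void (subtracted): 112 × 82, A = 9 184 mm², y = 60 mm, Ī = 5 146 101 mm⁴.
By symmetry the centroid is at mid-height, ȳ = 60 mm.
All pieces are centred on the centroidal x-axis, so I = ΣĪ (holes subtracted) = 16 453 899 mm⁴.
Repeating about the centroidal y-axis gives I_y = 24 149 659 mm⁴.

I_x ≈ 1.65 × 10⁷ mm⁴, I_y ≈ 2.41 × 10⁷ mm⁴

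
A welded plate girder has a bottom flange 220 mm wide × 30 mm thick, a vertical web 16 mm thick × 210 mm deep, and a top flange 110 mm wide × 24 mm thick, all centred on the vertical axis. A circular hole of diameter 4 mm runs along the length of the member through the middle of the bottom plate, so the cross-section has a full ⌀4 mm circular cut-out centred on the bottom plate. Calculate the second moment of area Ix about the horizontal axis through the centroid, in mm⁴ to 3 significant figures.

Treat the section as a set of non-overlapping primitives; coordinates are from the bounding-box lower-left.
Bottom plate: 220 × 30, A = 6 600 mm², y = 15 mm, Ī = 495 000 mm⁴.
Web plate: 16 × 210, A = 3 360 mm², y = 135 mm, Ī = 12 348 000 mm⁴.
Top plate: 110 × 24, A = 2 640 mm², y = 252 mm, Ī = 126 720 mm⁴.
Hole (subtracted): ⌀4, A = 12.566 mm², y = 15 mm, Ī = 12.566 mm⁴.
Centroid: ȳ = ΣA·y / ΣA = 96.739 mm.
Transfer each piece to the horizontal axis through the centroid using Ī + A·d² with d = y − 96.739:
  bottom plate: d = -81.739 mm → contributes +44 590 980 mm⁴
  web plate: d = 38.261 mm → contributes +17 266 804 mm⁴
  top plate: d = 155.26 mm → contributes +63 766 778 mm⁴
  hole: d = -81.739 mm → contributes −83 971 mm⁴
Total I = 125 540 591 mm⁴.

Ix ≈ 1.26 × 10⁸ mm⁴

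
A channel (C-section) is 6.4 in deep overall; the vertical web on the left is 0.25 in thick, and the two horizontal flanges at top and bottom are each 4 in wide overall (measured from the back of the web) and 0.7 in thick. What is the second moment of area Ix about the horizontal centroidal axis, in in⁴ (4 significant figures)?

Ix ≈ 48.32 in⁴

Split into non-overlapping primitives; take the origin at the lower-left of the bounding box.
Web: 0.25 × 6.4, A = 1.6 in², y = 3.2 in, Ī = 5.46133 in⁴.
Top flange (beyond web): 3.75 × 0.7, A = 2.625 in², y = 6.05 in, Ī = 0.107188 in⁴.
Bottom flange (beyond web): 3.75 × 0.7, A = 2.625 in², y = 0.35 in, Ī = 0.107188 in⁴.
By symmetry the centroid is at mid-height, ȳ = 3.2 in.
Transfer each piece to the horizontal centroidal axis using Ī + A·d² with d = y − 3.2:
  web: d = 0 in → contributes +5.46133 in⁴
  top flange (beyond web): d = 2.85 in → contributes +21.4288 in⁴
  bottom flange (beyond web): d = -2.85 in → contributes +21.4288 in⁴
Total I = 48.3188 in⁴.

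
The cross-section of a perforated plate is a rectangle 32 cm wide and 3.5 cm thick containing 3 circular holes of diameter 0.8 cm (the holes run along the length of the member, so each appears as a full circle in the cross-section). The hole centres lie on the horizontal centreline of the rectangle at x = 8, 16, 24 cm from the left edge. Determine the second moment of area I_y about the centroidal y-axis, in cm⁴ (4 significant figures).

I_y ≈ 9493 cm⁴

Split into non-overlapping primitives; take the origin at the lower-left of the bounding box.
Plate: 32 × 3.5, A = 112 cm², x = 16 cm, Ī = 9557.33 cm⁴.
Hole 1 (subtracted): ⌀0.8, A = 0.502655 cm², x = 8 cm, Ī = 0.0201062 cm⁴.
Hole 2 (subtracted): ⌀0.8, A = 0.502655 cm², x = 16 cm, Ī = 0.0201062 cm⁴.
Hole 3 (subtracted): ⌀0.8, A = 0.502655 cm², x = 24 cm, Ī = 0.0201062 cm⁴.
By symmetry the centroid is at mid-width, x̄ = 16 cm.
Transfer each piece to the centroidal y-axis using Ī + A·d² with d = x − 16:
  plate: d = 0 cm → contributes +9557.33 cm⁴
  hole 1: d = -8 cm → contributes −32.19 cm⁴
  hole 2: d = 0 cm → contributes −0.0201062 cm⁴
  hole 3: d = 8 cm → contributes −32.19 cm⁴
Total I = 9492.93 cm⁴.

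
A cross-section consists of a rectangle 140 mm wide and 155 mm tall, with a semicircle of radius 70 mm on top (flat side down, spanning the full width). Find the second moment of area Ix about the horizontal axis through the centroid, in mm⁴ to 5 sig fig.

Ix ≈ 1.1138 × 10⁸ mm⁴

Treat the section as a set of non-overlapping primitives; coordinates are from the bounding-box lower-left.
Rectangular body: 140 × 155, A = 21 700 mm², y = 77.5 mm, Ī = 43 445 208 mm⁴.
Semicircular cap: semicircle r = 70, A = 7696.902 mm², y = 184.7089 mm, Ī = 2 635 265 mm⁴.
Centroid: ȳ = ΣA·y / ΣA = 105.5702 mm.
Transfer each piece to the horizontal axis through the centroid using Ī + A·d² with d = y − 105.5702:
  rectangular body: d = -28.07019 mm → contributes +60 543 408 mm⁴
  semicircular cap: d = 79.13873 mm → contributes +50 840 495 mm⁴
Total I = 111 383 903 mm⁴.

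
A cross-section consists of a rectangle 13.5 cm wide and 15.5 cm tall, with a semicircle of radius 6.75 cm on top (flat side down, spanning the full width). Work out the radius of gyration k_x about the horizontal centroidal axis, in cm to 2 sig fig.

k_x ≈ 6.1 cm

Treat the section as a set of non-overlapping primitives; coordinates are from the bounding-box lower-left.
Rectangular body: 13.5 × 15.5, A = 209.3 cm², y = 7.75 cm, Ī = 4 189 cm⁴.
Semicircular cap: semicircle r = 6.75, A = 71.57 cm², y = 18.36 cm, Ī = 227.8 cm⁴.
Centroid: ȳ = ΣA·y / ΣA = 10.46 cm.
Transfer each piece to the horizontal centroidal axis using Ī + A·d² with d = y − 10.46:
  rectangular body: d = -2.705 cm → contributes +5 721 cm⁴
  semicircular cap: d = 7.91 cm → contributes +4 705 cm⁴
Total I = 10 426 cm⁴.
Radius of gyration: k = √(I/A) = √(10 426 / 280.8) = 6.093 cm.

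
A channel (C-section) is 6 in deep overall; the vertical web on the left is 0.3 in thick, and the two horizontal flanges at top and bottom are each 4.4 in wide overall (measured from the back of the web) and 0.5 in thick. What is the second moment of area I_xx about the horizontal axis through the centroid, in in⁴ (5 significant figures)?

I_xx ≈ 36.492 in⁴

Break the section into simple shapes (no overlaps), measuring from the bottom-left corner of the bounding box.
Web: 0.3 × 6, A = 1.8 in², y = 3 in, Ī = 5.4 in⁴.
Top flange (beyond web): 4.1 × 0.5, A = 2.05 in², y = 5.75 in, Ī = 0.04270833 in⁴.
Bottom flange (beyond web): 4.1 × 0.5, A = 2.05 in², y = 0.25 in, Ī = 0.04270833 in⁴.
By symmetry the centroid is at mid-height, ȳ = 3 in.
Transfer each piece to the horizontal axis through the centroid using Ī + A·d² with d = y − 3:
  web: d = 0 in → contributes +5.4 in⁴
  top flange (beyond web): d = 2.75 in → contributes +15.54583 in⁴
  bottom flange (beyond web): d = -2.75 in → contributes +15.54583 in⁴
Total I = 36.49167 in⁴.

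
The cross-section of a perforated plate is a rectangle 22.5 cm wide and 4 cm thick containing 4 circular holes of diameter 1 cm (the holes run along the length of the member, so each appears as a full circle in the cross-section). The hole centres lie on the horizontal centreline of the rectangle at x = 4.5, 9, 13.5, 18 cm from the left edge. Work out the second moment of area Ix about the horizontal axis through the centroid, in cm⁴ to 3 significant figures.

Treat the section as a set of non-overlapping primitives; coordinates are from the bounding-box lower-left.
Plate: 22.5 × 4, A = 90 cm², y = 2 cm, Ī = 120 cm⁴.
Hole 1 (subtracted): ⌀1, A = 0.7854 cm², y = 2 cm, Ī = 0.049087 cm⁴.
Hole 2 (subtracted): ⌀1, A = 0.7854 cm², y = 2 cm, Ī = 0.049087 cm⁴.
Hole 3 (subtracted): ⌀1, A = 0.7854 cm², y = 2 cm, Ī = 0.049087 cm⁴.
Hole 4 (subtracted): ⌀1, A = 0.7854 cm², y = 2 cm, Ī = 0.049087 cm⁴.
By symmetry the centroid is at mid-height, ȳ = 2 cm.
All pieces are centred on the horizontal axis through the centroid, so I = ΣĪ (holes subtracted) = 119.8 cm⁴.

Ix ≈ 120 cm⁴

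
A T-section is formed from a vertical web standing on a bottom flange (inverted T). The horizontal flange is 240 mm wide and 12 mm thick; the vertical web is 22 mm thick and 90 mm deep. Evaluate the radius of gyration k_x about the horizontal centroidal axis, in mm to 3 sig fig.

Treat the section as a set of non-overlapping primitives; coordinates are from the bounding-box lower-left.
Flange: 240 × 12, A = 2 880 mm², y = 6 mm, Ī = 34 560 mm⁴.
Web: 22 × 90, A = 1 980 mm², y = 57 mm, Ī = 1 336 500 mm⁴.
Centroid: ȳ = ΣA·y / ΣA = 26.778 mm.
Transfer each piece to the horizontal centroidal axis using Ī + A·d² with d = y − 26.778:
  flange: d = -20.778 mm → contributes +1 277 902 mm⁴
  web: d = 30.222 mm → contributes +3 144 998 mm⁴
Total I = 4 422 900 mm⁴.
Radius of gyration: k = √(I/A) = √(4 422 900 / 4 860) = 30.167 mm.

k_x ≈ 30.2 mm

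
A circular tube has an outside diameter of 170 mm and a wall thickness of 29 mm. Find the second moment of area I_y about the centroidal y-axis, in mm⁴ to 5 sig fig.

I_y ≈ 3.3274 × 10⁷ mm⁴

Decompose the section into non-overlapping parts with the origin at the bottom-left of its bounding rectangle.
Outer circle: ⌀170, A = 22698.01 mm², x = 85 mm, Ī = 40 998 275 mm⁴.
Bore (subtracted): ⌀112, A = 9852.035 mm², x = 85 mm, Ī = 7 723 995 mm⁴.
By symmetry the centroid is at mid-width, x̄ = 85 mm.
All pieces are centred on the centroidal y-axis, so I = ΣĪ (holes subtracted) = 33 274 280 mm⁴.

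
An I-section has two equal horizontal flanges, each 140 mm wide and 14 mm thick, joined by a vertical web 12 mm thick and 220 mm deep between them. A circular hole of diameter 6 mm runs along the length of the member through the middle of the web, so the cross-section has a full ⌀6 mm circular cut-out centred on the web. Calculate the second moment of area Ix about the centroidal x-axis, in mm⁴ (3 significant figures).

Ix ≈ 6.44 × 10⁷ mm⁴

Split into non-overlapping primitives; take the origin at the lower-left of the bounding box.
Bottom flange: 140 × 14, A = 1 960 mm², y = 7 mm, Ī = 32 013 mm⁴.
Web: 12 × 220, A = 2 640 mm², y = 124 mm, Ī = 10 648 000 mm⁴.
Top flange: 140 × 14, A = 1 960 mm², y = 241 mm, Ī = 32 013 mm⁴.
Hole (subtracted): ⌀6, A = 28.274 mm², y = 124 mm, Ī = 63.617 mm⁴.
By symmetry the centroid is at mid-height, ȳ = 124 mm.
Transfer each piece to the centroidal x-axis using Ī + A·d² with d = y − 124:
  bottom flange: d = -117 mm → contributes +26 862 453 mm⁴
  web: d = 0 mm → contributes +10 648 000 mm⁴
  top flange: d = 117 mm → contributes +26 862 453 mm⁴
  hole: d = 0 mm → contributes −63.617 mm⁴
Total I = 64 372 843 mm⁴.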